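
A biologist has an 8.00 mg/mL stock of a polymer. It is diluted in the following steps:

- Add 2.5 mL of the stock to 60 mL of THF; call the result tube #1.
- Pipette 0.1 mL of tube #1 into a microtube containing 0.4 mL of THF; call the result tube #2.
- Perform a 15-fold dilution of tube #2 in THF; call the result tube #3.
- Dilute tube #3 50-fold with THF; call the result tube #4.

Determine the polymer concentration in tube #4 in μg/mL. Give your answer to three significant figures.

Step 1: 2.5 mL + 60 mL = 62.5 mL total → factor 62.5/2.5 = 25
Step 2: 0.1 mL + 0.4 mL = 0.5 mL total → factor 0.5/0.1 = 5
Step 3: 15-fold → factor 15
Step 4: 50-fold → factor 50
Overall dilution factor = 25 × 5 × 15 × 50 = 93750
Final = 8.00 mg/mL / 93750 = 8.533 × 10^-5 mg/mL = 0.0853 μg/mL

0.0853 μg/mL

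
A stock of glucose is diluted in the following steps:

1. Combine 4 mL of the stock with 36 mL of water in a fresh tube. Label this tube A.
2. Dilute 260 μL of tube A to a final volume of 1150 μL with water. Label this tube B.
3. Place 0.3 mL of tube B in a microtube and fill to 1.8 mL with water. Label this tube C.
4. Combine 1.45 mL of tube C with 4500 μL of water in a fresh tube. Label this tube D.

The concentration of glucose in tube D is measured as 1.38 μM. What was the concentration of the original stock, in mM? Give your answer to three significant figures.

1.50 mM

Step 1: 4 mL + 36 mL = 40 mL total → factor 40/4 = 10
Step 2: 260 μL brought to 1150 μL → factor 1150/260 = 4.4231
Step 3: 0.3 mL brought to 1.8 mL → factor 1.8/0.3 = 6
Step 4: 1.45 mL + 4500 μL = 5.95 mL total → factor 5.95/1.45 = 4.1034
Overall dilution factor = 10 × 4.4231 × 6 × 4.1034 = 1089
Stock = 1.38 μM × 1089 = 1503 μM = 1.50 mM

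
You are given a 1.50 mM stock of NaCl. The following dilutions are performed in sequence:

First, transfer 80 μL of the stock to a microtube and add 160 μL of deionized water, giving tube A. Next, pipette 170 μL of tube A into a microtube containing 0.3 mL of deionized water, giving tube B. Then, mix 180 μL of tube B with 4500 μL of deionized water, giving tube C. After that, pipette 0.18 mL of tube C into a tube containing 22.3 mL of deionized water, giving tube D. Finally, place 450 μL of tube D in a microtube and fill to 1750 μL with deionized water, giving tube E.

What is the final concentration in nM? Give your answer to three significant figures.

14.3 nM

Step 1: 80 μL + 160 μL = 240 μL total → factor 240/80 = 3
Step 2: 170 μL + 0.3 mL = 470 μL total → factor 470/170 = 2.7647
Step 3: 180 μL + 4500 μL = 4680 μL total → factor 4680/180 = 26
Step 4: 0.18 mL + 22.3 mL = 22.48 mL total → factor 22.48/0.18 = 124.89
Step 5: 450 μL brought to 1750 μL → factor 1750/450 = 3.8889
Overall dilution factor = 3 × 2.7647 × 26 × 124.89 × 3.8889 = 1.0474 × 10^5
Final = 1.50 mM / 1.0474 × 10^5 = 1.432 × 10^-5 mM = 14.3 nM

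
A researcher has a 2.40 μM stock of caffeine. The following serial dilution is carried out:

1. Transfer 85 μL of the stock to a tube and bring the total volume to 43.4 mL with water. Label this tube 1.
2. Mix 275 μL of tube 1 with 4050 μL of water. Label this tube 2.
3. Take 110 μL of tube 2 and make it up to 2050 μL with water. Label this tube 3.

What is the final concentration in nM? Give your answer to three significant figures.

0.0160 nM

Step 1: 85 μL brought to 43.4 mL → factor 43400/85 = 510.59
Step 2: 275 μL + 4050 μL = 4325 μL total → factor 4325/275 = 15.727
Step 3: 110 μL brought to 2050 μL → factor 2050/110 = 18.636
Overall dilution factor = 510.59 × 15.727 × 18.636 = 1.4965 × 10^5
Final = 2.40 μM / 1.4965 × 10^5 = 1.604 × 10^-5 μM = 0.0160 nM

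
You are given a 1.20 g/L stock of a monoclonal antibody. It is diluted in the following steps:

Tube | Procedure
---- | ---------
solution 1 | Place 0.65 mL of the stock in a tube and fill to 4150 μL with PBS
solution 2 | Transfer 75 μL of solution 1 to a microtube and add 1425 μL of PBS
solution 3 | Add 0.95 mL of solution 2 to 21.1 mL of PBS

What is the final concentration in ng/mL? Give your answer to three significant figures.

Step 1: 0.65 mL brought to 4150 μL → factor 4.15/0.65 = 6.3846
Step 2: 75 μL + 1425 μL = 1500 μL total → factor 1500/75 = 20
Step 3: 0.95 mL + 21.1 mL = 22.05 mL total → factor 22.05/0.95 = 23.211
Overall dilution factor = 6.3846 × 20 × 23.211 = 2963.8
Final = 1.20 g/L / 2963.8 = 0.0004049 g/L = 405 ng/mL

405 ng/mL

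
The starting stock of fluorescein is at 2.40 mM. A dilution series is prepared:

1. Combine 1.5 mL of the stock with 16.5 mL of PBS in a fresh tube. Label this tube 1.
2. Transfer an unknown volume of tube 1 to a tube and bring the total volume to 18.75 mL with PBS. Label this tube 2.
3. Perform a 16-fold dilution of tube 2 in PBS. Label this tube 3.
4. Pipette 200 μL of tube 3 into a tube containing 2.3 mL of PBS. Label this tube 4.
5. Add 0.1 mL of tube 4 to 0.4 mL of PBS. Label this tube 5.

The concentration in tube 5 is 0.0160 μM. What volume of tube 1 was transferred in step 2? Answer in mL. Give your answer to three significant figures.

Step 1: 1.5 mL + 16.5 mL = 18 mL total → factor 18/1.5 = 12
Step 2: v brought to 18.75 mL → factor = 18.75 mL/v
Step 3: 16-fold → factor 16
Step 4: 200 μL + 2.3 mL = 2500 μL total → factor 2500/200 = 12.5
Step 5: 0.1 mL + 0.4 mL = 0.5 mL total → factor 0.5/0.1 = 5
Product of known-step factors = 12000
Overall factor = 2.40 mM / (0.0160 μM) = 1.5 × 10^5
Step-2 factor = 1.5 × 10^5 / 12000 = 12.5
v = 18.75 mL / 12.5 = 1.50 mL

1.50 mL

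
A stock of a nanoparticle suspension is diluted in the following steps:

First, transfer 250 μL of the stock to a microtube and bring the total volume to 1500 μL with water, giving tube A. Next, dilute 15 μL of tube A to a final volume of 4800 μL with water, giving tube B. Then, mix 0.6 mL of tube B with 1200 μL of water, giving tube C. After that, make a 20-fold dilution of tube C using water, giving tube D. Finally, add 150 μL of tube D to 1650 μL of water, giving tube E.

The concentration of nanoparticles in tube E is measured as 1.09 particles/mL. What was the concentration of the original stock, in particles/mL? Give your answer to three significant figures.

1.51 × 10^6 particles/mL

Step 1: 250 μL brought to 1500 μL → factor 1500/250 = 6
Step 2: 15 μL brought to 4800 μL → factor 4800/15 = 320
Step 3: 0.6 mL + 1200 μL = 1.8 mL total → factor 1.8/0.6 = 3
Step 4: 20-fold → factor 20
Step 5: 150 μL + 1650 μL = 1800 μL total → factor 1800/150 = 12
Overall dilution factor = 6 × 320 × 3 × 20 × 12 = 1.3824 × 10^6
Stock = 1.09 particles/mL × 1.3824 × 10^6 = 1.51 × 10^6 particles/mL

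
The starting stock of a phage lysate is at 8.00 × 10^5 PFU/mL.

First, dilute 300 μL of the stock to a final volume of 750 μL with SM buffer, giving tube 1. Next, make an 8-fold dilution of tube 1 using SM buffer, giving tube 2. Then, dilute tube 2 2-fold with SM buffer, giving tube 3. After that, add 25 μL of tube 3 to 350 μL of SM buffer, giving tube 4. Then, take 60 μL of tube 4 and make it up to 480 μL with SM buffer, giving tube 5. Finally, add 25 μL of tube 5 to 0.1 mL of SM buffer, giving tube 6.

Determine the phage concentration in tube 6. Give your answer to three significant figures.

33.3 PFU/mL

Step 1: 300 μL brought to 750 μL → factor 750/300 = 2.5
Step 2: 8-fold → factor 8
Step 3: 2-fold → factor 2
Step 4: 25 μL + 350 μL = 375 μL total → factor 375/25 = 15
Step 5: 60 μL brought to 480 μL → factor 480/60 = 8
Step 6: 25 μL + 0.1 mL = 125 μL total → factor 125/25 = 5
Overall dilution factor = 2.5 × 8 × 2 × 15 × 8 × 5 = 24000
Final = 8.00 × 10^5 PFU/mL / 24000 = 33.3 PFU/mL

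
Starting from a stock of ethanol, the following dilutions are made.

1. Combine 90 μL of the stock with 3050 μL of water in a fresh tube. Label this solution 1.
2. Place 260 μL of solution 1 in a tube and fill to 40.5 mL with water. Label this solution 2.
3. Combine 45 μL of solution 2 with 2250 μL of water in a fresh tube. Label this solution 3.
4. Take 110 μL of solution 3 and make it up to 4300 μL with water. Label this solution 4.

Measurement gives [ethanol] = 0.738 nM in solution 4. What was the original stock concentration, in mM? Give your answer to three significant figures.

8.00 mM

Step 1: 90 μL + 3050 μL = 3140 μL total → factor 3140/90 = 34.889
Step 2: 260 μL brought to 40.5 mL → factor 40500/260 = 155.77
Step 3: 45 μL + 2250 μL = 2295 μL total → factor 2295/45 = 51
Step 4: 110 μL brought to 4300 μL → factor 4300/110 = 39.091
Overall dilution factor = 34.889 × 155.77 × 51 × 39.091 = 1.0835 × 10^7
Stock = 0.738 nM × 1.0835 × 10^7 = 7.996 × 10^6 nM = 8.00 mM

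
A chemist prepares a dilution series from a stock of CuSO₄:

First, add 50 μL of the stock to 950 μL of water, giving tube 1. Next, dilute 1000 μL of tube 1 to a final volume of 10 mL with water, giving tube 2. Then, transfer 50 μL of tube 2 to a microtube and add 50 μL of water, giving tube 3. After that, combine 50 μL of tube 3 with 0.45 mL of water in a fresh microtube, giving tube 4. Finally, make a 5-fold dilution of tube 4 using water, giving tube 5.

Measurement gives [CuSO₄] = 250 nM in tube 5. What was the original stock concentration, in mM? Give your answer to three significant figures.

Step 1: 50 μL + 950 μL = 1000 μL total → factor 1000/50 = 20
Step 2: 1000 μL brought to 10 mL → factor 10000/1000 = 10
Step 3: 50 μL + 50 μL = 100 μL total → factor 100/50 = 2
Step 4: 50 μL + 0.45 mL = 500 μL total → factor 500/50 = 10
Step 5: 5-fold → factor 5
Overall dilution factor = 20 × 10 × 2 × 10 × 5 = 20000
Stock = 250 nM × 20000 = 5.000 × 10^6 nM = 5.00 mM

5.00 mM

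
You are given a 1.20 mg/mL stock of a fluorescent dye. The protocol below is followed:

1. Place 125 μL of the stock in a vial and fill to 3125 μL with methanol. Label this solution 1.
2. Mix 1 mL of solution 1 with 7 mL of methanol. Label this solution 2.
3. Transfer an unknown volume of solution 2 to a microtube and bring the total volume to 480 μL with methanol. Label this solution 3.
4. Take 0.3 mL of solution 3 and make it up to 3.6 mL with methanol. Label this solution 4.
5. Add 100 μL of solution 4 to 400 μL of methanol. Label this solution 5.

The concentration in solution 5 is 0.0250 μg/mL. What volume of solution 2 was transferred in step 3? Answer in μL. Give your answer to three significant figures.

120 μL

Step 1: 125 μL brought to 3125 μL → factor 3125/125 = 25
Step 2: 1 mL + 7 mL = 8 mL total → factor 8/1 = 8
Step 3: v brought to 480 μL → factor = 480 μL/v
Step 4: 0.3 mL brought to 3.6 mL → factor 3.6/0.3 = 12
Step 5: 100 μL + 400 μL = 500 μL total → factor 500/100 = 5
Product of known-step factors = 12000
Overall factor = 1.20 mg/mL / (0.0250 μg/mL) = 48000
Step-3 factor = 48000 / 12000 = 4
v = 480 μL / 4 = 120 μL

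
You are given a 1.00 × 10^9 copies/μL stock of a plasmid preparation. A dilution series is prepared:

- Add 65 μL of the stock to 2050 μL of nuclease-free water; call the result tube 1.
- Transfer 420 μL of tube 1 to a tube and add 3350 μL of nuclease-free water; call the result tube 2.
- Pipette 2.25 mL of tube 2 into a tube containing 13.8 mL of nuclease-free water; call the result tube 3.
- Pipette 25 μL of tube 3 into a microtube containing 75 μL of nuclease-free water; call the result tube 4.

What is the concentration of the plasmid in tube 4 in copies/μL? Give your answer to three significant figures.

1.20 × 10^5 copies/μL

Step 1: 65 μL + 2050 μL = 2115 μL total → factor 2115/65 = 32.538
Step 2: 420 μL + 3350 μL = 3770 μL total → factor 3770/420 = 8.9762
Step 3: 2.25 mL + 13.8 mL = 16.05 mL total → factor 16.05/2.25 = 7.1333
Step 4: 25 μL + 75 μL = 100 μL total → factor 100/25 = 4
Overall dilution factor = 32.538 × 8.9762 × 7.1333 × 4 = 8333.8
Final = 1.00 × 10^9 copies/μL / 8333.8 = 1.20 × 10^5 copies/μL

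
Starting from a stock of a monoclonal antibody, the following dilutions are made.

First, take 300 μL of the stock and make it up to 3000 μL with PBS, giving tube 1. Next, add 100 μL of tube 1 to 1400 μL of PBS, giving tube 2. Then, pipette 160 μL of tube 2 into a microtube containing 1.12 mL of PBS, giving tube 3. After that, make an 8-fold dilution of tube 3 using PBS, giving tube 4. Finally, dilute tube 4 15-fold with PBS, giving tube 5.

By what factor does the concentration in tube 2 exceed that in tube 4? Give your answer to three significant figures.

Step 1: 300 μL brought to 3000 μL → factor 3000/300 = 10
Step 2: 100 μL + 1400 μL = 1500 μL total → factor 1500/100 = 15
Step 3: 160 μL + 1.12 mL = 1280 μL total → factor 1280/160 = 8
Step 4: 8-fold → factor 8
Dilution factor to tube 2 = 150; to tube 4 = 9600
[tube 2]/[tube 4] = (factor to tube 4)/(factor to tube 2) = 9600/150 = 64.0

64.0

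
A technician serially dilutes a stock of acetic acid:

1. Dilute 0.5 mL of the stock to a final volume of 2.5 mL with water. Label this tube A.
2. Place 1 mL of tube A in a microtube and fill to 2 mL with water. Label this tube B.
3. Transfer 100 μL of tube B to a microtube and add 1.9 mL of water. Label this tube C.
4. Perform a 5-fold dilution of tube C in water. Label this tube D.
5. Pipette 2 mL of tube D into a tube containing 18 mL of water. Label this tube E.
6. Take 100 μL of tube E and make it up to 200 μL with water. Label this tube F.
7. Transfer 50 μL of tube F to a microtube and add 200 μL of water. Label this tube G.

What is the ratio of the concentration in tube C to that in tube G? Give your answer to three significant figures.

Step 1: 0.5 mL brought to 2.5 mL → factor 2.5/0.5 = 5
Step 2: 1 mL brought to 2 mL → factor 2/1 = 2
Step 3: 100 μL + 1.9 mL = 2000 μL total → factor 2000/100 = 20
Step 4: 5-fold → factor 5
Step 5: 2 mL + 18 mL = 20 mL total → factor 20/2 = 10
Step 6: 100 μL brought to 200 μL → factor 200/100 = 2
Step 7: 50 μL + 200 μL = 250 μL total → factor 250/50 = 5
Dilution factor to tube C = 200; to tube G = 1 × 10^5
[tube C]/[tube G] = (factor to tube G)/(factor to tube C) = 1 × 10^5/200 = 500

500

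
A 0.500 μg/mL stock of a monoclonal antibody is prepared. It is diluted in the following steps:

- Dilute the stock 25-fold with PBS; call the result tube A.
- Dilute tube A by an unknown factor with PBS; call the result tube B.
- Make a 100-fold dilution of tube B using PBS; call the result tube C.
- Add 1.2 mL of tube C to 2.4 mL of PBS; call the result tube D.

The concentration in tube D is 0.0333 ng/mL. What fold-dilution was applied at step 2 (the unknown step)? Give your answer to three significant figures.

Step 1: 25-fold → factor 25
Step 2: unknown factor x
Step 3: 100-fold → factor 100
Step 4: 1.2 mL + 2.4 mL = 3.6 mL total → factor 3.6/1.2 = 3
Product of known-step factors = 7500
Overall factor = 0.500 μg/mL / (0.0333 ng/mL) = 15015
x = 15015 / 7500 = 2.00

2.00-fold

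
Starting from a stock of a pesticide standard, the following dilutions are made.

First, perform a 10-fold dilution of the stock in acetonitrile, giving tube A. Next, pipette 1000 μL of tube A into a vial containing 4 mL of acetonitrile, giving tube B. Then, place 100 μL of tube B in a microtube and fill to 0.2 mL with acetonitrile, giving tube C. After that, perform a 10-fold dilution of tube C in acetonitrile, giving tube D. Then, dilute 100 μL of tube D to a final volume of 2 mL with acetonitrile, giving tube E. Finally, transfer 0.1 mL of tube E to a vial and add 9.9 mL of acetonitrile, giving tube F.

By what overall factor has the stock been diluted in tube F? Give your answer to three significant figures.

2.00 × 10^6

Step 1: 10-fold → factor 10
Step 2: 1000 μL + 4 mL = 5000 μL total → factor 5000/1000 = 5
Step 3: 100 μL brought to 0.2 mL → factor 200/100 = 2
Step 4: 10-fold → factor 10
Step 5: 100 μL brought to 2 mL → factor 2000/100 = 20
Step 6: 0.1 mL + 9.9 mL = 10 mL total → factor 10/0.1 = 100
Overall dilution factor = 10 × 5 × 2 × 10 × 20 × 100 = 2 × 10^6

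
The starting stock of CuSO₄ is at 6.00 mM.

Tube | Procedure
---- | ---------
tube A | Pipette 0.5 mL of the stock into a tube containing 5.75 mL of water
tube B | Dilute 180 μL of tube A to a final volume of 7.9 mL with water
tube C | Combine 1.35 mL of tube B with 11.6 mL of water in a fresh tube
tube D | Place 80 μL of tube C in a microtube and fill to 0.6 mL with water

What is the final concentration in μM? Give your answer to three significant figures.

0.152 μM

Step 1: 0.5 mL + 5.75 mL = 6.25 mL total → factor 6.25/0.5 = 12.5
Step 2: 180 μL brought to 7.9 mL → factor 7900/180 = 43.889
Step 3: 1.35 mL + 11.6 mL = 12.95 mL total → factor 12.95/1.35 = 9.5926
Step 4: 80 μL brought to 0.6 mL → factor 600/80 = 7.5
Overall dilution factor = 12.5 × 43.889 × 9.5926 × 7.5 = 39470
Final = 6.00 mM / 39470 = 0.0001520 mM = 0.152 μM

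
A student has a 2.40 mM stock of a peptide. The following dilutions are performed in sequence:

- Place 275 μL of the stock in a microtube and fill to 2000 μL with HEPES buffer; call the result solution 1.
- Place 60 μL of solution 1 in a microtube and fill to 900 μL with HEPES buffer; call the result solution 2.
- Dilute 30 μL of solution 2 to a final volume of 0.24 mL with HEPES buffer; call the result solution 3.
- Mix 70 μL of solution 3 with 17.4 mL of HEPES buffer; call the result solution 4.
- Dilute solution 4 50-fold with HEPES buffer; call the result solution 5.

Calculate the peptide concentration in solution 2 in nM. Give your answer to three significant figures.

2.20 × 10^4 nM

Step 1: 275 μL brought to 2000 μL → factor 2000/275 = 7.2727
Step 2: 60 μL brought to 900 μL → factor 900/60 = 15
Dilution factor through solution 2 = 7.2727 × 15 = 109.09
[solution 2] = 2.40 mM / 109.09 = 0.02200 mM = 2.20 × 10^4 nM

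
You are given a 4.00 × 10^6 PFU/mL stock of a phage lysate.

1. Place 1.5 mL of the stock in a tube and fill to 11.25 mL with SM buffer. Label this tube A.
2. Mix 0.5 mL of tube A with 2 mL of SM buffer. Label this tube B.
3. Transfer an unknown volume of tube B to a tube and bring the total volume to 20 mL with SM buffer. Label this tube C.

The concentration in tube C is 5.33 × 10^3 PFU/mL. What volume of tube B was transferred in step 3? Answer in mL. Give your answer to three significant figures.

0.999 mL

Step 1: 1.5 mL brought to 11.25 mL → factor 11.25/1.5 = 7.5
Step 2: 0.5 mL + 2 mL = 2.5 mL total → factor 2.5/0.5 = 5
Step 3: v brought to 20 mL → factor = 20 mL/v
Product of known-step factors = 37.5
Overall factor = 4.00 × 10^6 PFU/mL / (5.33 × 10^3 PFU/mL) = 750.47
Step-3 factor = 750.47 / 37.5 = 20.013
v = 20 mL / 20.013 = 0.999 mL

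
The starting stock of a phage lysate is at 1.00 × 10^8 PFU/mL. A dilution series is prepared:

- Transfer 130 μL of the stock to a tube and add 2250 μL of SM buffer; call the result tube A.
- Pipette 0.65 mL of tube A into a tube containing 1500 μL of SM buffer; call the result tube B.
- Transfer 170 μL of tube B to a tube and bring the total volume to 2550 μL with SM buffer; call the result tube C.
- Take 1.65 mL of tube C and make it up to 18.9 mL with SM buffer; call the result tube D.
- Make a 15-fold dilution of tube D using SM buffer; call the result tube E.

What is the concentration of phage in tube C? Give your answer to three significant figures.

1.10 × 10^5 PFU/mL

Step 1: 130 μL + 2250 μL = 2380 μL total → factor 2380/130 = 18.308
Step 2: 0.65 mL + 1500 μL = 2.15 mL total → factor 2.15/0.65 = 3.3077
Step 3: 170 μL brought to 2550 μL → factor 2550/170 = 15
Dilution factor through tube C = 18.308 × 3.3077 × 15 = 908.34
[tube C] = 1.00 × 10^8 PFU/mL / 908.34 = 1.10 × 10^5 PFU/mL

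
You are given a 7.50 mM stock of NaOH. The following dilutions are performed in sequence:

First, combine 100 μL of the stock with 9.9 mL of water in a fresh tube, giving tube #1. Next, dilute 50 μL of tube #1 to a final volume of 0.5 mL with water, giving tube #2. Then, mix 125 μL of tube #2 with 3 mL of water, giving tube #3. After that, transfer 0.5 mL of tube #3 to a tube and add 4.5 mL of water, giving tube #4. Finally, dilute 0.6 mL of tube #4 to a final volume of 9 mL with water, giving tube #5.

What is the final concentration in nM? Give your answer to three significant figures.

Step 1: 100 μL + 9.9 mL = 10000 μL total → factor 10000/100 = 100
Step 2: 50 μL brought to 0.5 mL → factor 500/50 = 10
Step 3: 125 μL + 3 mL = 3125 μL total → factor 3125/125 = 25
Step 4: 0.5 mL + 4.5 mL = 5 mL total → factor 5/0.5 = 10
Step 5: 0.6 mL brought to 9 mL → factor 9/0.6 = 15
Overall dilution factor = 100 × 10 × 25 × 10 × 15 = 3.75 × 10^6
Final = 7.50 mM / 3.75 × 10^6 = 2.000 × 10^-6 mM = 2.00 nM

2.00 nM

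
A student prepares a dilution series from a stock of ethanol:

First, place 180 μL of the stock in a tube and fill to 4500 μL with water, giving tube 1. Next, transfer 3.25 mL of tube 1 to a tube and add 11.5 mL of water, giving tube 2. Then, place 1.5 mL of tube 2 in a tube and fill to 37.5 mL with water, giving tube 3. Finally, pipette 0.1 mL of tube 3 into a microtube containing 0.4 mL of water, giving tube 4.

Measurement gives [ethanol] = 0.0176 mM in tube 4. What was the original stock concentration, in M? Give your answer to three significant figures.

Step 1: 180 μL brought to 4500 μL → factor 4500/180 = 25
Step 2: 3.25 mL + 11.5 mL = 14.75 mL total → factor 14.75/3.25 = 4.5385
Step 3: 1.5 mL brought to 37.5 mL → factor 37.5/1.5 = 25
Step 4: 0.1 mL + 0.4 mL = 0.5 mL total → factor 0.5/0.1 = 5
Overall dilution factor = 25 × 4.5385 × 25 × 5 = 14183
Stock = 0.0176 mM × 14183 = 249.6 mM = 0.250 M

0.250 M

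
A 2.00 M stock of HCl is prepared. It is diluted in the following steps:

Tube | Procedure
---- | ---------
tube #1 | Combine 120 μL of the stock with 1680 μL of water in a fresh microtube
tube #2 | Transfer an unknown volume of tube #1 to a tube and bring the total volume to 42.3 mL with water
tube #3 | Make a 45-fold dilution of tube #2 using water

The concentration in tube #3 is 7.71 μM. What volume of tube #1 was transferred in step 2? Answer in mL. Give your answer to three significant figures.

0.110 mL

Step 1: 120 μL + 1680 μL = 1800 μL total → factor 1800/120 = 15
Step 2: v brought to 42.3 mL → factor = 42.3 mL/v
Step 3: 45-fold → factor 45
Product of known-step factors = 675
Overall factor = 2.00 M / (7.71 μM) = 2.594 × 10^5
Step-2 factor = 2.594 × 10^5 / 675 = 384.3
v = 42.3 mL / 384.3 = 0.110 mL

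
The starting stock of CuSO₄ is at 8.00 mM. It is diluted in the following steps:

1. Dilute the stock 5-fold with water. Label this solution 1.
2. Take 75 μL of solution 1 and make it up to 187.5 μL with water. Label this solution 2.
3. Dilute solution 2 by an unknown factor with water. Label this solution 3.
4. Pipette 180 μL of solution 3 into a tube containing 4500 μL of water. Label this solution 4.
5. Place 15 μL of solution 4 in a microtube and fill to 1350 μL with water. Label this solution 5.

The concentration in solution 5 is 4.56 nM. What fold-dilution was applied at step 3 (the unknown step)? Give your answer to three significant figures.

Step 1: 5-fold → factor 5
Step 2: 75 μL brought to 187.5 μL → factor 187.5/75 = 2.5
Step 3: unknown factor x
Step 4: 180 μL + 4500 μL = 4680 μL total → factor 4680/180 = 26
Step 5: 15 μL brought to 1350 μL → factor 1350/15 = 90
Product of known-step factors = 29250
Overall factor = 8.00 mM / (4.56 nM) = 1.7544 × 10^6
x = 1.7544 × 10^6 / 29250 = 60.0

60.0-fold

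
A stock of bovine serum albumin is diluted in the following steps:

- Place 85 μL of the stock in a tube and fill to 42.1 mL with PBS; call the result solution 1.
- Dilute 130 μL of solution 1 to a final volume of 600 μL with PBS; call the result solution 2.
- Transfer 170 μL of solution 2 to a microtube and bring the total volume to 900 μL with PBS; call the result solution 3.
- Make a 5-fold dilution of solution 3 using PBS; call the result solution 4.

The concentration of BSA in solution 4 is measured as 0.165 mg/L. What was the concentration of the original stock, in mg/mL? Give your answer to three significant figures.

Step 1: 85 μL brought to 42.1 mL → factor 42100/85 = 495.29
Step 2: 130 μL brought to 600 μL → factor 600/130 = 4.6154
Step 3: 170 μL brought to 900 μL → factor 900/170 = 5.2941
Step 4: 5-fold → factor 5
Overall dilution factor = 495.29 × 4.6154 × 5.2941 × 5 = 60511
Stock = 0.165 mg/L × 60511 = 9984 mg/L = 9.98 mg/mL

9.98 mg/mL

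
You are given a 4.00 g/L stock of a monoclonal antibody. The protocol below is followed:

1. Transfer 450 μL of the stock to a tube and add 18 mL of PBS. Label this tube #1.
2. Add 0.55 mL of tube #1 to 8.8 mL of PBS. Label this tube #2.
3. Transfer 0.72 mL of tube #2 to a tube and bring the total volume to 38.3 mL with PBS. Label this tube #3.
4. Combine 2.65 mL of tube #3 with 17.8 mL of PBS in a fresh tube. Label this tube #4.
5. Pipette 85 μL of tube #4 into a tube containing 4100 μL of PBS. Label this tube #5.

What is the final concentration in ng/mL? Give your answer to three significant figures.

Step 1: 450 μL + 18 mL = 18450 μL total → factor 18450/450 = 41
Step 2: 0.55 mL + 8.8 mL = 9.35 mL total → factor 9.35/0.55 = 17
Step 3: 0.72 mL brought to 38.3 mL → factor 38.3/0.72 = 53.194
Step 4: 2.65 mL + 17.8 mL = 20.45 mL total → factor 20.45/2.65 = 7.717
Step 5: 85 μL + 4100 μL = 4185 μL total → factor 4185/85 = 49.235
Overall dilution factor = 41 × 17 × 53.194 × 7.717 × 49.235 = 1.4087 × 10^7
Final = 4.00 g/L / 1.4087 × 10^7 = 2.839 × 10^-7 g/L = 0.284 ng/mL

0.284 ng/mL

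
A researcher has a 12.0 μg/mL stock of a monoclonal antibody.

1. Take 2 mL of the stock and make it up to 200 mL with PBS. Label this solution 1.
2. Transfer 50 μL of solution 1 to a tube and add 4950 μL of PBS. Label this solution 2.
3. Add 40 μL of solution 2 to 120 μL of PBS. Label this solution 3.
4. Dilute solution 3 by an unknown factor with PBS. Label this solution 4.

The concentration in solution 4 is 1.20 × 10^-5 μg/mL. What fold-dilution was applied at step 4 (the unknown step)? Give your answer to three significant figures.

25.0-fold

Step 1: 2 mL brought to 200 mL → factor 200/2 = 100
Step 2: 50 μL + 4950 μL = 5000 μL total → factor 5000/50 = 100
Step 3: 40 μL + 120 μL = 160 μL total → factor 160/40 = 4
Step 4: unknown factor x
Product of known-step factors = 40000
Overall factor = 12.0 μg/mL / (1.20 × 10^-5 μg/mL) = 1 × 10^6
x = 1 × 10^6 / 40000 = 25.0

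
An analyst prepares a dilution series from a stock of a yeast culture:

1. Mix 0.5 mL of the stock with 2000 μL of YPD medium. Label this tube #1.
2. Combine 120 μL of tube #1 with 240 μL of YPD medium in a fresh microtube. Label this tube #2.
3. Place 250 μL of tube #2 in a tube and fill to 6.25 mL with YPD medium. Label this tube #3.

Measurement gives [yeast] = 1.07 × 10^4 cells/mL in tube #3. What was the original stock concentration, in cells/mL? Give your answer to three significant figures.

4.01 × 10^6 cells/mL

Step 1: 0.5 mL + 2000 μL = 2.5 mL total → factor 2.5/0.5 = 5
Step 2: 120 μL + 240 μL = 360 μL total → factor 360/120 = 3
Step 3: 250 μL brought to 6.25 mL → factor 6250/250 = 25
Overall dilution factor = 5 × 3 × 25 = 375
Stock = 1.07 × 10^4 cells/mL × 375 = 4.01 × 10^6 cells/mL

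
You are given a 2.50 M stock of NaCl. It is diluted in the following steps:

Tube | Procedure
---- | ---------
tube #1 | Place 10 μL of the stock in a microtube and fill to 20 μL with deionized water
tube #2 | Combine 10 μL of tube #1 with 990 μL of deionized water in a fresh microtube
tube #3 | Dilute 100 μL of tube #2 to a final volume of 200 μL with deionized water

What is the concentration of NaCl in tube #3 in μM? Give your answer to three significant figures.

Step 1: 10 μL brought to 20 μL → factor 20/10 = 2
Step 2: 10 μL + 990 μL = 1000 μL total → factor 1000/10 = 100
Step 3: 100 μL brought to 200 μL → factor 200/100 = 2
Overall dilution factor = 2 × 100 × 2 = 400
Final = 2.50 M / 400 = 0.006250 M = 6.25 × 10^3 μM

6.25 × 10^3 μM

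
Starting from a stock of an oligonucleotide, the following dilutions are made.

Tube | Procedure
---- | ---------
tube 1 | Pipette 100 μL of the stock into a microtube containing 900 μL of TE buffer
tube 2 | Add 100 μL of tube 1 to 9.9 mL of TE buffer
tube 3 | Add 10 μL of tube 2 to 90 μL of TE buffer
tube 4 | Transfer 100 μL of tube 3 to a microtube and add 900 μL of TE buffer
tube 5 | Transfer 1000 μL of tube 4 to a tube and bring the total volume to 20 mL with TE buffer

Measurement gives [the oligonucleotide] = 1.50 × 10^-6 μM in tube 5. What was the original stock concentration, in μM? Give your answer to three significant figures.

3.00 μM

Step 1: 100 μL + 900 μL = 1000 μL total → factor 1000/100 = 10
Step 2: 100 μL + 9.9 mL = 10000 μL total → factor 10000/100 = 100
Step 3: 10 μL + 90 μL = 100 μL total → factor 100/10 = 10
Step 4: 100 μL + 900 μL = 1000 μL total → factor 1000/100 = 10
Step 5: 1000 μL brought to 20 mL → factor 20000/1000 = 20
Overall dilution factor = 10 × 100 × 10 × 10 × 20 = 2 × 10^6
Stock = 1.50 × 10^-6 μM × 2 × 10^6 = 3.00 μM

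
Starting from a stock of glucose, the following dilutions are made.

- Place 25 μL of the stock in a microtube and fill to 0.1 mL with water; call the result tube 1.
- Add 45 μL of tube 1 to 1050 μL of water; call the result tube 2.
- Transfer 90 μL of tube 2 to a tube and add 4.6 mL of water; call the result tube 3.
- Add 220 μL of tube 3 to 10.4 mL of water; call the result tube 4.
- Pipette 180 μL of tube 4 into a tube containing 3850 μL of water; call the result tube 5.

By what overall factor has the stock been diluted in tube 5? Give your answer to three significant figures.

Step 1: 25 μL brought to 0.1 mL → factor 100/25 = 4
Step 2: 45 μL + 1050 μL = 1095 μL total → factor 1095/45 = 24.333
Step 3: 90 μL + 4.6 mL = 4690 μL total → factor 4690/90 = 52.111
Step 4: 220 μL + 10.4 mL = 10620 μL total → factor 10620/220 = 48.273
Step 5: 180 μL + 3850 μL = 4030 μL total → factor 4030/180 = 22.389
Overall dilution factor = 4 × 24.333 × 52.111 × 48.273 × 22.389 = 5.4818 × 10^6

5.48 × 10^6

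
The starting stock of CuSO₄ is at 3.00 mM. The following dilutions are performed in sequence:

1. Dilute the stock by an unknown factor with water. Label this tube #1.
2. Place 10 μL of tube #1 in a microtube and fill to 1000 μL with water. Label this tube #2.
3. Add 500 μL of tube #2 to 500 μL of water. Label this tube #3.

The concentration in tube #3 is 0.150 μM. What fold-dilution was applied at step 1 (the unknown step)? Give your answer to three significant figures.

Step 1: unknown factor x
Step 2: 10 μL brought to 1000 μL → factor 1000/10 = 100
Step 3: 500 μL + 500 μL = 1000 μL total → factor 1000/500 = 2
Product of known-step factors = 200
Overall factor = 3.00 mM / (0.150 μM) = 20000
x = 20000 / 200 = 100

100-fold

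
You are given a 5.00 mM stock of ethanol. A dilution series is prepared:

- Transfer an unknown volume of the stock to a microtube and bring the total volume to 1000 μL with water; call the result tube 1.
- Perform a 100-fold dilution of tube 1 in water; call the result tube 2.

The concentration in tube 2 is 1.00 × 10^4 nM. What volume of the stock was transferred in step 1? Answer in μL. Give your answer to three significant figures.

Step 1: v brought to 1000 μL → factor = 1000 μL/v
Step 2: 100-fold → factor 100
Product of known-step factors = 100
Overall factor = 5.00 mM / (1.00 × 10^4 nM) = 500
Step-1 factor = 500 / 100 = 5
v = 1000 μL / 5 = 200 μL

200 μL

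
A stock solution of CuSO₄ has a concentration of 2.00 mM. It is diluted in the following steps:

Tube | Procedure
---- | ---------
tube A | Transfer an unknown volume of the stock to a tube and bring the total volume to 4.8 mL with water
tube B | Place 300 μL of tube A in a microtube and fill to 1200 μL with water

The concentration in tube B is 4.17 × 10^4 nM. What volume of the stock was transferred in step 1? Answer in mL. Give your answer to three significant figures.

Step 1: v brought to 4.8 mL → factor = 4.8 mL/v
Step 2: 300 μL brought to 1200 μL → factor 1200/300 = 4
Product of known-step factors = 4
Overall factor = 2.00 mM / (4.17 × 10^4 nM) = 47.962
Step-1 factor = 47.962 / 4 = 11.99
v = 4.8 mL / 11.99 = 0.400 mL

0.400 mL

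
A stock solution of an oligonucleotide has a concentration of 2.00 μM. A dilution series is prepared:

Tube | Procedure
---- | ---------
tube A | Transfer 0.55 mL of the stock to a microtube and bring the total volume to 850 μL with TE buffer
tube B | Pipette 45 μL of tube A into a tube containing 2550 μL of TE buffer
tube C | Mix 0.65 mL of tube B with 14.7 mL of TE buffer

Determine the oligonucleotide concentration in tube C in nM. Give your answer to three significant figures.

0.950 nM

Step 1: 0.55 mL brought to 850 μL → factor 0.85/0.55 = 1.5455
Step 2: 45 μL + 2550 μL = 2595 μL total → factor 2595/45 = 57.667
Step 3: 0.65 mL + 14.7 mL = 15.35 mL total → factor 15.35/0.65 = 23.615
Overall dilution factor = 1.5455 × 57.667 × 23.615 = 2104.6
Final = 2.00 μM / 2104.6 = 0.0009503 μM = 0.950 nM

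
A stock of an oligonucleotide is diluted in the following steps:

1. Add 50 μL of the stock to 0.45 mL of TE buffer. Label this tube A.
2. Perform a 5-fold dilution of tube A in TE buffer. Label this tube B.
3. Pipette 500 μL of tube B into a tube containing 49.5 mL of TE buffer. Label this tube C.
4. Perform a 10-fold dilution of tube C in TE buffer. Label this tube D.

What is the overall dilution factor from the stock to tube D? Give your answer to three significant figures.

5.00 × 10^4

Step 1: 50 μL + 0.45 mL = 500 μL total → factor 500/50 = 10
Step 2: 5-fold → factor 5
Step 3: 500 μL + 49.5 mL = 50000 μL total → factor 50000/500 = 100
Step 4: 10-fold → factor 10
Overall dilution factor = 10 × 5 × 100 × 10 = 50000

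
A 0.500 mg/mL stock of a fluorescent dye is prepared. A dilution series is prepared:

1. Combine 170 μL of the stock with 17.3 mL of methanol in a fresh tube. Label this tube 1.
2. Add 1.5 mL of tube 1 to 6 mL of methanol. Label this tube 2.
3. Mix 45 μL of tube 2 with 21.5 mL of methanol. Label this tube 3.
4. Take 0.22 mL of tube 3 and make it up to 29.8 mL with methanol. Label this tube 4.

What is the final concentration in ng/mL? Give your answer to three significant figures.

0.0150 ng/mL

Step 1: 170 μL + 17.3 mL = 17470 μL total → factor 17470/170 = 102.76
Step 2: 1.5 mL + 6 mL = 7.5 mL total → factor 7.5/1.5 = 5
Step 3: 45 μL + 21.5 mL = 21545 μL total → factor 21545/45 = 478.78
Step 4: 0.22 mL brought to 29.8 mL → factor 29.8/0.22 = 135.45
Overall dilution factor = 102.76 × 5 × 478.78 × 135.45 = 3.3323 × 10^7
Final = 0.500 mg/mL / 3.3323 × 10^7 = 1.500 × 10^-8 mg/mL = 0.0150 ng/mL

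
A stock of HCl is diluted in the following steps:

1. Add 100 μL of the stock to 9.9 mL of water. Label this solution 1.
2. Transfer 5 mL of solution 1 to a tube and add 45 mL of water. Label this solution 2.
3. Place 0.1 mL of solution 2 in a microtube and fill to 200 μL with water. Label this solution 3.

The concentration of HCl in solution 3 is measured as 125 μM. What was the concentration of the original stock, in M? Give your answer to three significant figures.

0.250 M

Step 1: 100 μL + 9.9 mL = 10000 μL total → factor 10000/100 = 100
Step 2: 5 mL + 45 mL = 50 mL total → factor 50/5 = 10
Step 3: 0.1 mL brought to 200 μL → factor 0.2/0.1 = 2
Overall dilution factor = 100 × 10 × 2 = 2000
Stock = 125 μM × 2000 = 2.500 × 10^5 μM = 0.250 M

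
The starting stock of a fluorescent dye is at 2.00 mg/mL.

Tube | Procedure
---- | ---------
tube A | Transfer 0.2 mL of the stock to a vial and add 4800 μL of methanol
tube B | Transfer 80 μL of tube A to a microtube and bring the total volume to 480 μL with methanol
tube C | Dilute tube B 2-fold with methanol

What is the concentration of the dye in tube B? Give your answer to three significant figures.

0.0133 mg/mL

Step 1: 0.2 mL + 4800 μL = 5 mL total → factor 5/0.2 = 25
Step 2: 80 μL brought to 480 μL → factor 480/80 = 6
Dilution factor through tube B = 25 × 6 = 150
[tube B] = 2.00 mg/mL / 150 = 0.0133 mg/mL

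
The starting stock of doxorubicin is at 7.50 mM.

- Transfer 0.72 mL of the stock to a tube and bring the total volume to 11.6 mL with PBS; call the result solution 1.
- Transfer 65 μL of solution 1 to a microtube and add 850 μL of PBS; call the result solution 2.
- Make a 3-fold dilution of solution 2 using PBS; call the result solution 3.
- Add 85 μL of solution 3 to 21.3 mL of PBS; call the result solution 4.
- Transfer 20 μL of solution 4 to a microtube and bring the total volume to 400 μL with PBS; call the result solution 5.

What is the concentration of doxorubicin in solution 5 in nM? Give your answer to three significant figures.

2.19 nM

Step 1: 0.72 mL brought to 11.6 mL → factor 11.6/0.72 = 16.111
Step 2: 65 μL + 850 μL = 915 μL total → factor 915/65 = 14.077
Step 3: 3-fold → factor 3
Step 4: 85 μL + 21.3 mL = 21385 μL total → factor 21385/85 = 251.59
Step 5: 20 μL brought to 400 μL → factor 400/20 = 20
Overall dilution factor = 16.111 × 14.077 × 3 × 251.59 × 20 = 3.4235 × 10^6
Final = 7.50 mM / 3.4235 × 10^6 = 2.191 × 10^-6 mM = 2.19 nM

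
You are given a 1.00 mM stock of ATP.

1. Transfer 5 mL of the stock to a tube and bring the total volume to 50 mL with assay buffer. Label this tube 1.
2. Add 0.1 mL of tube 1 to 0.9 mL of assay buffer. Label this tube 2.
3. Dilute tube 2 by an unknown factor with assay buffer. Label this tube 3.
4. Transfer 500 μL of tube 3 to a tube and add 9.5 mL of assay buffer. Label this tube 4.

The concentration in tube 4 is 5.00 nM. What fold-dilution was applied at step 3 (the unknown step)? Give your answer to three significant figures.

100-fold

Step 1: 5 mL brought to 50 mL → factor 50/5 = 10
Step 2: 0.1 mL + 0.9 mL = 1 mL total → factor 1/0.1 = 10
Step 3: unknown factor x
Step 4: 500 μL + 9.5 mL = 10000 μL total → factor 10000/500 = 20
Product of known-step factors = 2000
Overall factor = 1.00 mM / (5.00 nM) = 2 × 10^5
x = 2 × 10^5 / 2000 = 100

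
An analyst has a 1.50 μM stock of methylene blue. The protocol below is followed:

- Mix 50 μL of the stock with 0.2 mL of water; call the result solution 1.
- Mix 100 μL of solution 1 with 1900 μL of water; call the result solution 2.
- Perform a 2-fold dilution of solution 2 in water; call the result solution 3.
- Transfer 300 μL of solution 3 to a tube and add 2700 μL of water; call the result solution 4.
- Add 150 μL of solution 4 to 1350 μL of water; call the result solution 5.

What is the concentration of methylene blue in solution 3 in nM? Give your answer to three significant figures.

Step 1: 50 μL + 0.2 mL = 250 μL total → factor 250/50 = 5
Step 2: 100 μL + 1900 μL = 2000 μL total → factor 2000/100 = 20
Step 3: 2-fold → factor 2
Dilution factor through solution 3 = 5 × 20 × 2 = 200
[solution 3] = 1.50 μM / 200 = 0.007500 μM = 7.50 nM

7.50 nM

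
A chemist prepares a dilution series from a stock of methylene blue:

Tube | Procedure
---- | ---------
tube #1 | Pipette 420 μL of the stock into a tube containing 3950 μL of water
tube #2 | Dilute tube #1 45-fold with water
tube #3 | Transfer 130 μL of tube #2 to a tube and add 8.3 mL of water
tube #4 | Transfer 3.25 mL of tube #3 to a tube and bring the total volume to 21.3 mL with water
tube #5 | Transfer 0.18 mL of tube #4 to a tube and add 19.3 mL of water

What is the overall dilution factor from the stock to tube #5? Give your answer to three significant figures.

2.15 × 10^7

Step 1: 420 μL + 3950 μL = 4370 μL total → factor 4370/420 = 10.405
Step 2: 45-fold → factor 45
Step 3: 130 μL + 8.3 mL = 8430 μL total → factor 8430/130 = 64.846
Step 4: 3.25 mL brought to 21.3 mL → factor 21.3/3.25 = 6.5538
Step 5: 0.18 mL + 19.3 mL = 19.48 mL total → factor 19.48/0.18 = 108.22
Overall dilution factor = 10.405 × 45 × 64.846 × 6.5538 × 108.22 = 2.1535 × 10^7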